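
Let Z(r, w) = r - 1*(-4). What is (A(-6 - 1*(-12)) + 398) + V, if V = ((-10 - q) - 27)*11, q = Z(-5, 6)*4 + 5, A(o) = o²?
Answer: 16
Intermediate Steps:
Z(r, w) = 4 + r (Z(r, w) = r + 4 = 4 + r)
q = 1 (q = (4 - 5)*4 + 5 = -1*4 + 5 = -4 + 5 = 1)
V = -418 (V = ((-10 - 1*1) - 27)*11 = ((-10 - 1) - 27)*11 = (-11 - 27)*11 = -38*11 = -418)
(A(-6 - 1*(-12)) + 398) + V = ((-6 - 1*(-12))² + 398) - 418 = ((-6 + 12)² + 398) - 418 = (6² + 398) - 418 = (36 + 398) - 418 = 434 - 418 = 16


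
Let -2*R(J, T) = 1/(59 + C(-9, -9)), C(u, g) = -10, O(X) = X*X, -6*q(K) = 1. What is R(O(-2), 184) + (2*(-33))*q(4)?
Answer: 1077/98 ≈ 10.990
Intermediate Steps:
q(K) = -⅙ (q(K) = -⅙*1 = -⅙)
O(X) = X²
R(J, T) = -1/98 (R(J, T) = -1/(2*(59 - 10)) = -½/49 = -½*1/49 = -1/98)
R(O(-2), 184) + (2*(-33))*q(4) = -1/98 + (2*(-33))*(-⅙) = -1/98 - 66*(-⅙) = -1/98 + 11 = 1077/98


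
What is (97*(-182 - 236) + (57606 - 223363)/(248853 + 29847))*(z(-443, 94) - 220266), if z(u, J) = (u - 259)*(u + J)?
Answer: -23289992407377/23225 ≈ -1.0028e+9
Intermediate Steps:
z(u, J) = (-259 + u)*(J + u)
(97*(-182 - 236) + (57606 - 223363)/(248853 + 29847))*(z(-443, 94) - 220266) = (97*(-182 - 236) + (57606 - 223363)/(248853 + 29847))*(((-443)² - 259*94 - 259*(-443) + 94*(-443)) - 220266) = (97*(-418) - 165757/278700)*((196249 - 24346 + 114737 - 41642) - 220266) = (-40546 - 165757*1/278700)*(244998 - 220266) = (-40546 - 165757/278700)*24732 = -11300335957/278700*24732 = -23289992407377/23225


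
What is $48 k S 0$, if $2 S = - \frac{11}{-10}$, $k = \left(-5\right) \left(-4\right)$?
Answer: $0$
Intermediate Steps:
$k = 20$
$S = \frac{11}{20}$ ($S = \frac{\left(-11\right) \frac{1}{-10}}{2} = \frac{\left(-11\right) \left(- \frac{1}{10}\right)}{2} = \frac{1}{2} \cdot \frac{11}{10} = \frac{11}{20} \approx 0.55$)
$48 k S 0 = 48 \cdot 20 \cdot \frac{11}{20} \cdot 0 = 960 \cdot 0 = 0$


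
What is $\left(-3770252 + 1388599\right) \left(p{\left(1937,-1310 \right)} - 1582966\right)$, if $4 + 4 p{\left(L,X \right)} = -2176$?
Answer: $3771373723683$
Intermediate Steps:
$p{\left(L,X \right)} = -545$ ($p{\left(L,X \right)} = -1 + \frac{1}{4} \left(-2176\right) = -1 - 544 = -545$)
$\left(-3770252 + 1388599\right) \left(p{\left(1937,-1310 \right)} - 1582966\right) = \left(-3770252 + 1388599\right) \left(-545 - 1582966\right) = \left(-2381653\right) \left(-1583511\right) = 3771373723683$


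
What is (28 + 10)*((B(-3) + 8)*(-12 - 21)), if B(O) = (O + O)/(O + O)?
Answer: -11286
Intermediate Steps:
B(O) = 1 (B(O) = (2*O)/((2*O)) = (2*O)*(1/(2*O)) = 1)
(28 + 10)*((B(-3) + 8)*(-12 - 21)) = (28 + 10)*((1 + 8)*(-12 - 21)) = 38*(9*(-33)) = 38*(-297) = -11286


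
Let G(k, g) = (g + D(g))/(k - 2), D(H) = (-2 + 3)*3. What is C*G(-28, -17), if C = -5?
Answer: -7/3 ≈ -2.3333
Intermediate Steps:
D(H) = 3 (D(H) = 1*3 = 3)
G(k, g) = (3 + g)/(-2 + k) (G(k, g) = (g + 3)/(k - 2) = (3 + g)/(-2 + k))
C*G(-28, -17) = -5*(3 - 17)/(-2 - 28) = -5*(-14)/(-30) = -(-1)*(-14)/6 = -5*7/15 = -7/3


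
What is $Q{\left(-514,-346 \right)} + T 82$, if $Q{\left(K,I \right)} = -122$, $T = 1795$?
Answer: $147068$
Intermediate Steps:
$Q{\left(-514,-346 \right)} + T 82 = -122 + 1795 \cdot 82 = -122 + 147190 = 147068$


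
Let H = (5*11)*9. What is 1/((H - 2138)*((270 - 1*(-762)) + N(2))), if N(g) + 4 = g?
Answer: -1/1692290 ≈ -5.9092e-7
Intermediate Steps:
N(g) = -4 + g
H = 495 (H = 55*9 = 495)
1/((H - 2138)*((270 - 1*(-762)) + N(2))) = 1/((495 - 2138)*((270 - 1*(-762)) + (-4 + 2))) = 1/(-1643*((270 + 762) - 2)) = 1/(-1643*(1032 - 2)) = 1/(-1643*1030) = 1/(-1692290) = -1/1692290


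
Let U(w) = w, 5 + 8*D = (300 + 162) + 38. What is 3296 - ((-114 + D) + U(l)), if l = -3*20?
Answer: 27265/8 ≈ 3408.1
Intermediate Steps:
l = -60
D = 495/8 (D = -5/8 + ((300 + 162) + 38)/8 = -5/8 + (462 + 38)/8 = -5/8 + (1/8)*500 = -5/8 + 125/2 = 495/8 ≈ 61.875)
3296 - ((-114 + D) + U(l)) = 3296 - ((-114 + 495/8) - 60) = 3296 - (-417/8 - 60) = 3296 - 1*(-897/8) = 3296 + 897/8 = 27265/8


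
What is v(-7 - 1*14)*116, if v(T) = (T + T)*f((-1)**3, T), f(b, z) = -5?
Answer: 24360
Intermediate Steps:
v(T) = -10*T (v(T) = (T + T)*(-5) = (2*T)*(-5) = -10*T)
v(-7 - 1*14)*116 = -10*(-7 - 1*14)*116 = -10*(-7 - 14)*116 = -10*(-21)*116 = 210*116 = 24360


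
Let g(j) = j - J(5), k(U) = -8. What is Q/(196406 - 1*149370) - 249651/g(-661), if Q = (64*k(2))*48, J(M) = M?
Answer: 325728245/870166 ≈ 374.33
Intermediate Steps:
Q = -24576 (Q = (64*(-8))*48 = -512*48 = -24576)
g(j) = -5 + j (g(j) = j - 1*5 = j - 5 = -5 + j)
Q/(196406 - 1*149370) - 249651/g(-661) = -24576/(196406 - 1*149370) - 249651/(-5 - 661) = -24576/(196406 - 149370) - 249651/(-666) = -24576/47036 - 249651*(-1/666) = -24576*1/47036 + 27739/74 = -6144/11759 + 27739/74 = 325728245/870166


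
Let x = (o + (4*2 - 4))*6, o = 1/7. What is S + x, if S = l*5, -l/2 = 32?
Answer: -2066/7 ≈ -295.14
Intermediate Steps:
l = -64 (l = -2*32 = -64)
o = ⅐ ≈ 0.14286
S = -320 (S = -64*5 = -320)
x = 174/7 (x = (⅐ + (4*2 - 4))*6 = (⅐ + (8 - 4))*6 = (⅐ + 4)*6 = (29/7)*6 = 174/7 ≈ 24.857)
S + x = -320 + 174/7 = -2066/7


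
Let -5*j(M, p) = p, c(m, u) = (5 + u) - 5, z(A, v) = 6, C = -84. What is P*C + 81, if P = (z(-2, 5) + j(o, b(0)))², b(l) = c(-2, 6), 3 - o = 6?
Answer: -46359/25 ≈ -1854.4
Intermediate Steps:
o = -3 (o = 3 - 1*6 = 3 - 6 = -3)
c(m, u) = u
b(l) = 6
j(M, p) = -p/5
P = 576/25 (P = (6 - ⅕*6)² = (6 - 6/5)² = (24/5)² = 576/25 ≈ 23.040)
P*C + 81 = (576/25)*(-84) + 81 = -48384/25 + 81 = -46359/25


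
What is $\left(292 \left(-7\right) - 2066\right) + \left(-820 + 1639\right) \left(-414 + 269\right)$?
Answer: $-122865$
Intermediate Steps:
$\left(292 \left(-7\right) - 2066\right) + \left(-820 + 1639\right) \left(-414 + 269\right) = \left(-2044 - 2066\right) + 819 \left(-145\right) = -4110 - 118755 = -122865$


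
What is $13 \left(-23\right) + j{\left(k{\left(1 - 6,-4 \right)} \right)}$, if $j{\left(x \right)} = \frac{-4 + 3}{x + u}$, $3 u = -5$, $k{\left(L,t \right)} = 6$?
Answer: $- \frac{3890}{13} \approx -299.23$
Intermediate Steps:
$u = - \frac{5}{3}$ ($u = \frac{1}{3} \left(-5\right) = - \frac{5}{3} \approx -1.6667$)
$j{\left(x \right)} = - \frac{1}{- \frac{5}{3} + x}$ ($j{\left(x \right)} = \frac{-4 + 3}{x - \frac{5}{3}} = - \frac{1}{- \frac{5}{3} + x}$)
$13 \left(-23\right) + j{\left(k{\left(1 - 6,-4 \right)} \right)} = 13 \left(-23\right) - \frac{3}{-5 + 3 \cdot 6} = -299 - \frac{3}{-5 + 18} = -299 - \frac{3}{13} = - \frac{3890}{13}$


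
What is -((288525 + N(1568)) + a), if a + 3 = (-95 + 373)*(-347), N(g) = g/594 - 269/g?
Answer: -89440860395/465696 ≈ -1.9206e+5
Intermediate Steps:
N(g) = -269/g + g/594 (N(g) = g*(1/594) - 269/g = g/594 - 269/g = -269/g + g/594)
a = -96469 (a = -3 + (-95 + 373)*(-347) = -3 + 278*(-347) = -3 - 96466 = -96469)
-((288525 + N(1568)) + a) = -((288525 + (-269/1568 + (1/594)*1568)) - 96469) = -((288525 + (-269*1/1568 + 784/297)) - 96469) = -((288525 + (-269/1568 + 784/297)) - 96469) = -((288525 + 1149419/465696) - 96469) = -(134366087819/465696 - 96469) = -1*89440860395/465696 = -89440860395/465696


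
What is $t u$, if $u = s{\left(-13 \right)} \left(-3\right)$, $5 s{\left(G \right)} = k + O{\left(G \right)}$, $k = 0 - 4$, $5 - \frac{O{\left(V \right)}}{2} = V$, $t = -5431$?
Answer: $\frac{521376}{5} \approx 1.0428 \cdot 10^{5}$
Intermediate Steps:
$O{\left(V \right)} = 10 - 2 V$
$k = -4$ ($k = 0 - 4 = -4$)
$s{\left(G \right)} = \frac{6}{5} - \frac{2 G}{5}$ ($s{\left(G \right)} = \frac{-4 - \left(-10 + 2 G\right)}{5} = \frac{6 - 2 G}{5} = \frac{6}{5} - \frac{2 G}{5}$)
$u = - \frac{96}{5}$ ($u = \left(\frac{6}{5} - - \frac{26}{5}\right) \left(-3\right) = \left(\frac{6}{5} + \frac{26}{5}\right) \left(-3\right) = \frac{32}{5} \left(-3\right) = - \frac{96}{5} \approx -19.2$)
$t u = \left(-5431\right) \left(- \frac{96}{5}\right) = \frac{521376}{5}$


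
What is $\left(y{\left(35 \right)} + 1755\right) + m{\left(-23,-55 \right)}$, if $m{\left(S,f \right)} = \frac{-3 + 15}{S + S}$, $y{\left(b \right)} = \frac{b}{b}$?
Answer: $\frac{40382}{23} \approx 1755.7$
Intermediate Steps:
$y{\left(b \right)} = 1$
$m{\left(S,f \right)} = \frac{6}{S}$ ($m{\left(S,f \right)} = \frac{12}{2 S} = 12 \frac{1}{2 S} = \frac{6}{S}$)
$\left(y{\left(35 \right)} + 1755\right) + m{\left(-23,-55 \right)} = \left(1 + 1755\right) + \frac{6}{-23} = 1756 + 6 \left(- \frac{1}{23}\right) = 1756 - \frac{6}{23} = \frac{40382}{23}$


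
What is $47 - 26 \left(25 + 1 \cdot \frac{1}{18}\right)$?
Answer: $- \frac{5440}{9} \approx -604.44$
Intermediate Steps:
$47 - 26 \left(25 + 1 \cdot \frac{1}{18}\right) = 47 - 26 \left(25 + \frac{1}{18}\right) = 47 - \frac{5863}{9} = - \frac{5440}{9}$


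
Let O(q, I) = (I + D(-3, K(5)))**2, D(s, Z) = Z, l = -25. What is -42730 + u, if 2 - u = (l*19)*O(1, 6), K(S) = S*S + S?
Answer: 572872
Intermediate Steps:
K(S) = S + S**2 (K(S) = S**2 + S = S + S**2)
O(q, I) = (30 + I)**2 (O(q, I) = (I + 5*(1 + 5))**2 = (I + 5*6)**2 = (I + 30)**2 = (30 + I)**2)
u = 615602 (u = 2 - (-25*19)*(30 + 6)**2 = 2 - (-475)*36**2 = 2 - (-475)*1296 = 2 - 1*(-615600) = 2 + 615600 = 615602)
-42730 + u = -42730 + 615602 = 572872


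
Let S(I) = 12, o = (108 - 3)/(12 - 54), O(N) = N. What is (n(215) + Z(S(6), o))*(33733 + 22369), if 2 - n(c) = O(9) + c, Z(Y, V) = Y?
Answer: -11781420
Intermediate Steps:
o = -5/2 (o = 105/(-42) = 105*(-1/42) = -5/2 ≈ -2.5000)
n(c) = -7 - c (n(c) = 2 - (9 + c) = 2 + (-9 - c) = -7 - c)
(n(215) + Z(S(6), o))*(33733 + 22369) = ((-7 - 1*215) + 12)*(33733 + 22369) = ((-7 - 215) + 12)*56102 = (-222 + 12)*56102 = -210*56102 = -11781420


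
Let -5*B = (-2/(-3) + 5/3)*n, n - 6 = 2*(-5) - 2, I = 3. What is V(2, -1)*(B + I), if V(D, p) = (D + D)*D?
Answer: 232/5 ≈ 46.400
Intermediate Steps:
n = -6 (n = 6 + (2*(-5) - 2) = 6 + (-10 - 2) = 6 - 12 = -6)
V(D, p) = 2*D**2 (V(D, p) = (2*D)*D = 2*D**2)
B = 14/5 (B = -(-2/(-3) + 5/3)*(-6)/5 = -(-2*(-1/3) + 5*(1/3))*(-6)/5 = -(2/3 + 5/3)*(-6)/5 = -7*(-6)/15 = -1/5*(-14) = 14/5 ≈ 2.8000)
V(2, -1)*(B + I) = (2*2**2)*(14/5 + 3) = (2*4)*(29/5) = 8*(29/5) = 232/5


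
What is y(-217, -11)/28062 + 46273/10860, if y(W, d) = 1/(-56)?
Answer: 6059726083/1422182160 ≈ 4.2609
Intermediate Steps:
y(W, d) = -1/56
y(-217, -11)/28062 + 46273/10860 = -1/56/28062 + 46273/10860 = -1/56*1/28062 + 46273*(1/10860) = -1/1571472 + 46273/10860 = 6059726083/1422182160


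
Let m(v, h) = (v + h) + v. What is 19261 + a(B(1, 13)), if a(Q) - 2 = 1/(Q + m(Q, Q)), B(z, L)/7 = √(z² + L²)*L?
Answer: 19263 + √170/61880 ≈ 19263.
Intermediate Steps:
m(v, h) = h + 2*v (m(v, h) = (h + v) + v = h + 2*v)
B(z, L) = 7*L*√(L² + z²) (B(z, L) = 7*(√(z² + L²)*L) = 7*(√(L² + z²)*L) = 7*(L*√(L² + z²)) = 7*L*√(L² + z²))
a(Q) = 2 + 1/(4*Q) (a(Q) = 2 + 1/(Q + (Q + 2*Q)) = 2 + 1/(Q + 3*Q) = 2 + 1/(4*Q))
19261 + a(B(1, 13)) = 19261 + (2 + 1/(4*((7*13*√(13² + 1²))))) = 19261 + (2 + 1/(4*((7*13*√(169 + 1))))) = 19261 + (2 + 1/(4*((7*13*√170)))) = 19261 + (2 + 1/(4*((91*√170)))) = 19261 + (2 + (√170/15470)/4) = 19261 + (2 + √170/61880) = 19263 + √170/61880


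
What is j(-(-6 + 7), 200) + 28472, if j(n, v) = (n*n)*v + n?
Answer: 28671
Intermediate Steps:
j(n, v) = n + v*n² (j(n, v) = n²*v + n = v*n² + n = n + v*n²)
j(-(-6 + 7), 200) + 28472 = (-(-6 + 7))*(1 - (-6 + 7)*200) + 28472 = (-1*1)*(1 - 1*1*200) + 28472 = -(1 - 1*200) + 28472 = -(1 - 200) + 28472 = -1*(-199) + 28472 = 199 + 28472 = 28671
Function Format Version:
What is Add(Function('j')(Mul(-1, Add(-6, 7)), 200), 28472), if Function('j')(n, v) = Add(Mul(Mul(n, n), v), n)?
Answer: 28671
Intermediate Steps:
Function('j')(n, v) = Add(n, Mul(v, Pow(n, 2))) (Function('j')(n, v) = Add(Mul(Pow(n, 2), v), n) = Add(Mul(v, Pow(n, 2)), n) = Add(n, Mul(v, Pow(n, 2))))
Add(Function('j')(Mul(-1, Add(-6, 7)), 200), 28472) = Add(Mul(Mul(-1, Add(-6, 7)), Add(1, Mul(Mul(-1, Add(-6, 7)), 200))), 28472) = Add(Mul(Mul(-1, 1), Add(1, Mul(Mul(-1, 1), 200))), 28472) = Add(Mul(-1, Add(1, Mul(-1, 200))), 28472) = Add(Mul(-1, Add(1, -200)), 28472) = Add(Mul(-1, -199), 28472) = Add(199, 28472) = 28671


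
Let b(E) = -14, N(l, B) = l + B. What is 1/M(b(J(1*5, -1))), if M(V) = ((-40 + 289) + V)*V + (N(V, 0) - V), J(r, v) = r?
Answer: -1/3290 ≈ -0.00030395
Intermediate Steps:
N(l, B) = B + l
M(V) = V*(249 + V) (M(V) = ((-40 + 289) + V)*V + ((0 + V) - V) = (249 + V)*V + (V - V) = V*(249 + V) + 0 = V*(249 + V))
1/M(b(J(1*5, -1))) = 1/(-14*(249 - 14)) = 1/(-14*235) = 1/(-3290) = -1/3290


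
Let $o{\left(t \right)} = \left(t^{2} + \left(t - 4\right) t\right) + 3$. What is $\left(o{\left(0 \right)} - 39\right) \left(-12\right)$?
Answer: $432$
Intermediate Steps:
$o{\left(t \right)} = 3 + t^{2} + t \left(-4 + t\right)$ ($o{\left(t \right)} = \left(t^{2} + \left(-4 + t\right) t\right) + 3 = \left(t^{2} + t \left(-4 + t\right)\right) + 3 = 3 + t^{2} + t \left(-4 + t\right)$)
$\left(o{\left(0 \right)} - 39\right) \left(-12\right) = \left(\left(3 - 0 + 2 \cdot 0^{2}\right) - 39\right) \left(-12\right) = \left(\left(3 + 0 + 2 \cdot 0\right) - 39\right) \left(-12\right) = \left(\left(3 + 0 + 0\right) - 39\right) \left(-12\right) = \left(3 - 39\right) \left(-12\right) = \left(-36\right) \left(-12\right) = 432$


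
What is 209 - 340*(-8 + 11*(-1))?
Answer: 6669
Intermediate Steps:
209 - 340*(-8 + 11*(-1)) = 209 - 340*(-8 - 11) = 209 - 340*(-19) = 209 + 6460 = 6669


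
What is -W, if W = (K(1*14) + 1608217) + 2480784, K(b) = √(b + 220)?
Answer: -4089001 - 3*√26 ≈ -4.0890e+6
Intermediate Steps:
K(b) = √(220 + b)
W = 4089001 + 3*√26 (W = (√(220 + 1*14) + 1608217) + 2480784 = (√(220 + 14) + 1608217) + 2480784 = (√234 + 1608217) + 2480784 = (3*√26 + 1608217) + 2480784 = (1608217 + 3*√26) + 2480784 = 4089001 + 3*√26 ≈ 4.0890e+6)
-W = -(4089001 + 3*√26) = -4089001 - 3*√26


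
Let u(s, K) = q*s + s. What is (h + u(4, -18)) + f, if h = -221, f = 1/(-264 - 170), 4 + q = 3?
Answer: -95915/434 ≈ -221.00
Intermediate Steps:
q = -1 (q = -4 + 3 = -1)
f = -1/434 (f = 1/(-434) = -1/434 ≈ -0.0023041)
u(s, K) = 0 (u(s, K) = -s + s = 0)
(h + u(4, -18)) + f = (-221 + 0) - 1/434 = -221 - 1/434 = -95915/434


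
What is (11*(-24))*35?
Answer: -9240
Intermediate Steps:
(11*(-24))*35 = -264*35 = -9240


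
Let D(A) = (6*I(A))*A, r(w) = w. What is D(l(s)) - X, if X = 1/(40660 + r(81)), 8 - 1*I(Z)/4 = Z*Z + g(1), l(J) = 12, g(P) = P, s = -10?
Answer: -1607476897/40741 ≈ -39456.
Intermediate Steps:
I(Z) = 28 - 4*Z**2 (I(Z) = 32 - 4*(Z*Z + 1) = 32 - 4*(Z**2 + 1) = 32 - 4*(1 + Z**2) = 32 + (-4 - 4*Z**2) = 28 - 4*Z**2)
X = 1/40741 (X = 1/(40660 + 81) = 1/40741 ≈ 2.4545e-5)
D(A) = A*(168 - 24*A**2) (D(A) = (6*(28 - 4*A**2))*A = (168 - 24*A**2)*A = A*(168 - 24*A**2))
D(l(s)) - X = 24*12*(7 - 1*12**2) - 1*1/40741 = 24*12*(7 - 1*144) - 1/40741 = 24*12*(7 - 144) - 1/40741 = 24*12*(-137) - 1/40741 = -39456 - 1/40741 = -1607476897/40741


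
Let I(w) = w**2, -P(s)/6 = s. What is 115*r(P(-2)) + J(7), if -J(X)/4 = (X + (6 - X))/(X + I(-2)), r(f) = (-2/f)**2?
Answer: 401/396 ≈ 1.0126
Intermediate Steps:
P(s) = -6*s
r(f) = 4/f**2
J(X) = -24/(4 + X) (J(X) = -4*(X + (6 - X))/(X + (-2)**2) = -24/(X + 4) = -24/(4 + X))
115*r(P(-2)) + J(7) = 115*(4/(-6*(-2))**2) - 24/(4 + 7) = 115*(4/12**2) - 24/11 = 115*(4*(1/144)) - 24*1/11 = 115*(1/36) - 24/11 = 115/36 - 24/11 = 401/396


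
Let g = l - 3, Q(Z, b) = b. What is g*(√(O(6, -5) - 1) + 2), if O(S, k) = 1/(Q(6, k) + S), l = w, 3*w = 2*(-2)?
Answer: -26/3 ≈ -8.6667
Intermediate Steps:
w = -4/3 (w = (2*(-2))/3 = (⅓)*(-4) = -4/3 ≈ -1.3333)
l = -4/3 ≈ -1.3333
g = -13/3 (g = -4/3 - 3 = -13/3 ≈ -4.3333)
O(S, k) = 1/(S + k) (O(S, k) = 1/(k + S) = 1/(S + k))
g*(√(O(6, -5) - 1) + 2) = -13*(√(1/(6 - 5) - 1) + 2)/3 = -13*(√(1/1 - 1) + 2)/3 = -13*(√(1 - 1) + 2)/3 = -13*(√0 + 2)/3 = -13*(0 + 2)/3 = -13/3*2 = -26/3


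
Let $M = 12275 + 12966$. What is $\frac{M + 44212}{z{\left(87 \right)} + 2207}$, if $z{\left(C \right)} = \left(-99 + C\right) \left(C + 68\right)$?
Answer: $\frac{69453}{347} \approx 200.15$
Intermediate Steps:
$z{\left(C \right)} = \left(-99 + C\right) \left(68 + C\right)$
$M = 25241$
$\frac{M + 44212}{z{\left(87 \right)} + 2207} = \frac{25241 + 44212}{\left(-6732 + 87^{2} - 2697\right) + 2207} = \frac{69453}{\left(-6732 + 7569 - 2697\right) + 2207} = \frac{69453}{-1860 + 2207} = \frac{69453}{347}$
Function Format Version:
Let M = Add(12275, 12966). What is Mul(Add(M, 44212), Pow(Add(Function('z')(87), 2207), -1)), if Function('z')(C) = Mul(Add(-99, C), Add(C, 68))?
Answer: Rational(69453, 347) ≈ 200.15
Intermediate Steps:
Function('z')(C) = Mul(Add(-99, C), Add(68, C))
M = 25241
Mul(Add(M, 44212), Pow(Add(Function('z')(87), 2207), -1)) = Mul(Add(25241, 44212), Pow(Add(Add(-6732, Pow(87, 2), Mul(-31, 87)), 2207), -1)) = Mul(69453, Pow(Add(Add(-6732, 7569, -2697), 2207), -1)) = Mul(69453, Pow(Add(-1860, 2207), -1)) = Mul(69453, Pow(347, -1)) = Mul(69453, Rational(1, 347)) = Rational(69453, 347)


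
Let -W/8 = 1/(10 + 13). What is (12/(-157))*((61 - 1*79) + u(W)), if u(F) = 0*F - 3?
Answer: 252/157 ≈ 1.6051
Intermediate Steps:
W = -8/23 (W = -8/(10 + 13) = -8/23 ≈ -0.34783)
u(F) = -3 (u(F) = 0 - 3 = -3)
(12/(-157))*((61 - 1*79) + u(W)) = (12/(-157))*((61 - 1*79) - 3) = (12*(-1/157))*((61 - 79) - 3) = -12*(-18 - 3)/157 = -12/157*(-21) = 252/157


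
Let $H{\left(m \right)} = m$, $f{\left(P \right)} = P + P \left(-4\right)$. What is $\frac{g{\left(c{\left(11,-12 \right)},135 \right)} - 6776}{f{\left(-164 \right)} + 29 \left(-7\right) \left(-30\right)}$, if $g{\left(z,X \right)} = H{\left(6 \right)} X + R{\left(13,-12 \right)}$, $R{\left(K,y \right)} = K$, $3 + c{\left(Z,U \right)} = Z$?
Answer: $- \frac{5953}{6582} \approx -0.90444$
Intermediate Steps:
$f{\left(P \right)} = - 3 P$ ($f{\left(P \right)} = P - 4 P = - 3 P$)
$c{\left(Z,U \right)} = -3 + Z$
$g{\left(z,X \right)} = 13 + 6 X$ ($g{\left(z,X \right)} = 6 X + 13 = 13 + 6 X$)
$\frac{g{\left(c{\left(11,-12 \right)},135 \right)} - 6776}{f{\left(-164 \right)} + 29 \left(-7\right) \left(-30\right)} = \frac{\left(13 + 6 \cdot 135\right) - 6776}{\left(-3\right) \left(-164\right) + 29 \left(-7\right) \left(-30\right)} = \frac{\left(13 + 810\right) - 6776}{492 - -6090} = \frac{823 - 6776}{492 + 6090} = - \frac{5953}{6582}$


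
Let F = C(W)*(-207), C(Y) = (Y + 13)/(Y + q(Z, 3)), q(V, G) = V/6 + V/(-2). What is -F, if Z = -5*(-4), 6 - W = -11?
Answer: 18630/31 ≈ 600.97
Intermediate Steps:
W = 17 (W = 6 - 1*(-11) = 6 + 11 = 17)
Z = 20
q(V, G) = -V/3 (q(V, G) = V*(⅙) + V*(-½) = V/6 - V/2 = -V/3)
C(Y) = (13 + Y)/(-20/3 + Y) (C(Y) = (Y + 13)/(Y - ⅓*20) = (13 + Y)/(Y - 20/3) = (13 + Y)/(-20/3 + Y))
F = -18630/31 (F = (3*(13 + 17)/(-20 + 3*17))*(-207) = (3*30/(-20 + 51))*(-207) = (3*30/31)*(-207) = (3*(1/31)*30)*(-207) = (90/31)*(-207) = -18630/31 ≈ -600.97)
-F = -1*(-18630/31) = 18630/31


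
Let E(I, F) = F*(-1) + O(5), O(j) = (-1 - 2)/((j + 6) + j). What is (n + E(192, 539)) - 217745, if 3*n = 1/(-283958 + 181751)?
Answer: -1070888253703/4905936 ≈ -2.1828e+5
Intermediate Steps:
O(j) = -3/(6 + 2*j) (O(j) = -3/((6 + j) + j) = -3/(6 + 2*j))
E(I, F) = -3/16 - F (E(I, F) = F*(-1) - 3/(6 + 2*5) = -F - 3/(6 + 10) = -F - 3/16 = -3/16 - F)
n = -1/306621 (n = 1/(3*(-283958 + 181751)) = (⅓)/(-102207) = (⅓)*(-1/102207) = -1/306621 ≈ -3.2614e-6)
(n + E(192, 539)) - 217745 = (-1/306621 + (-3/16 - 1*539)) - 217745 = (-1/306621 + (-3/16 - 539)) - 217745 = (-1/306621 - 8627/16) - 217745 = -2645219383/4905936 - 217745 = -1070888253703/4905936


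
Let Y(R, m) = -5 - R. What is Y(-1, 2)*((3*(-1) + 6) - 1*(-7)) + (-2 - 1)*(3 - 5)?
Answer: -34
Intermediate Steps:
Y(-1, 2)*((3*(-1) + 6) - 1*(-7)) + (-2 - 1)*(3 - 5) = (-5 - 1*(-1))*((3*(-1) + 6) - 1*(-7)) + (-2 - 1)*(3 - 5) = (-5 + 1)*((-3 + 6) + 7) - 3*(-2) = -4*(3 + 7) + 6 = -4*10 + 6 = -40 + 6 = -34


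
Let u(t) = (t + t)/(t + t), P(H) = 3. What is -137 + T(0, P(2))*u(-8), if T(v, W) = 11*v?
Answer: -137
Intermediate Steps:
u(t) = 1 (u(t) = (2*t)/((2*t)) = (2*t)*(1/(2*t)) = 1)
-137 + T(0, P(2))*u(-8) = -137 + (11*0)*1 = -137 + 0*1 = -137 + 0 = -137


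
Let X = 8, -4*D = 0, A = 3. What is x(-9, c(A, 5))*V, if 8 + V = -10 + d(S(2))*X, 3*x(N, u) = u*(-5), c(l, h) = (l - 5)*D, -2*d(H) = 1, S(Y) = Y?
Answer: 0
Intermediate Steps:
D = 0 (D = -¼*0 = 0)
d(H) = -½ (d(H) = -½*1 = -½)
c(l, h) = 0 (c(l, h) = (l - 5)*0 = (-5 + l)*0 = 0)
x(N, u) = -5*u/3 (x(N, u) = (u*(-5))/3 = (-5*u)/3 = -5*u/3)
V = -22 (V = -8 + (-10 - ½*8) = -8 + (-10 - 4) = -8 - 14 = -22)
x(-9, c(A, 5))*V = -5/3*0*(-22) = 0*(-22) = 0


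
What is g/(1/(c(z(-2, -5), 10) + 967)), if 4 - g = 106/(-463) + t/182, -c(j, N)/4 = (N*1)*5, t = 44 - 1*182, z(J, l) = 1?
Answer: 12397375/3241 ≈ 3825.2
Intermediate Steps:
t = -138 (t = 44 - 182 = -138)
c(j, N) = -20*N (c(j, N) = -4*N*1*5 = -4*N*5 = -20*N)
g = 210125/42133 (g = 4 - (106/(-463) - 138/182) = 4 - (106*(-1/463) - 138*1/182) = 4 - (-106/463 - 69/91) = 4 - 1*(-41593/42133) = 4 + 41593/42133 = 210125/42133 ≈ 4.9872)
g/(1/(c(z(-2, -5), 10) + 967)) = 210125/(42133*(1/(-20*10 + 967))) = 210125/(42133*(1/(-200 + 967))) = 210125/(42133*(1/767)) = (210125/42133)*767 = 12397375/3241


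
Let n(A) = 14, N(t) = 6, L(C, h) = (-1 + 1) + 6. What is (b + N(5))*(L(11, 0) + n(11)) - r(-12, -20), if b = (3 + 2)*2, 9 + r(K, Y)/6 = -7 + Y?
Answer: 536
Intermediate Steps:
L(C, h) = 6 (L(C, h) = 0 + 6 = 6)
r(K, Y) = -96 + 6*Y (r(K, Y) = -54 + 6*(-7 + Y) = -54 + (-42 + 6*Y) = -96 + 6*Y)
b = 10 (b = 5*2 = 10)
(b + N(5))*(L(11, 0) + n(11)) - r(-12, -20) = (10 + 6)*(6 + 14) - (-96 + 6*(-20)) = 16*20 - (-96 - 120) = 320 - 1*(-216) = 320 + 216 = 536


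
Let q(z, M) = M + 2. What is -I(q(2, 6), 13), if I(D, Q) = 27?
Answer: -27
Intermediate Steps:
q(z, M) = 2 + M
-I(q(2, 6), 13) = -1*27 = -27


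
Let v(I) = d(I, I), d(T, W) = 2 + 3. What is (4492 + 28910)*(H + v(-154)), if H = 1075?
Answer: 36074160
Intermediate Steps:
d(T, W) = 5
v(I) = 5
(4492 + 28910)*(H + v(-154)) = (4492 + 28910)*(1075 + 5) = 33402*1080 = 36074160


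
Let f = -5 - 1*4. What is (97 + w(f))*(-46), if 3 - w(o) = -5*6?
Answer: -5980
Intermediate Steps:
f = -9 (f = -5 - 4 = -9)
w(o) = 33 (w(o) = 3 - (-5)*6 = 3 - 1*(-30) = 3 + 30 = 33)
(97 + w(f))*(-46) = (97 + 33)*(-46) = 130*(-46) = -5980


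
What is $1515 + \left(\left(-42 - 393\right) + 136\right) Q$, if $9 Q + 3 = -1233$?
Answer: $\frac{127733}{3} \approx 42578.0$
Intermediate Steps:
$Q = - \frac{412}{3}$ ($Q = - \frac{1}{3} + \frac{1}{9} \left(-1233\right) = - \frac{1}{3} - 137 = - \frac{412}{3} \approx -137.33$)
$1515 + \left(\left(-42 - 393\right) + 136\right) Q = 1515 + \left(\left(-42 - 393\right) + 136\right) \left(- \frac{412}{3}\right) = 1515 + \left(-435 + 136\right) \left(- \frac{412}{3}\right) = 1515 - - \frac{123188}{3} = 1515 + \frac{123188}{3} = \frac{127733}{3}$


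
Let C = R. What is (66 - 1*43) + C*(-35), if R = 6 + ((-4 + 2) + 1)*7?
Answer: 58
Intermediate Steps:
R = -1 (R = 6 + (-2 + 1)*7 = 6 - 1*7 = 6 - 7 = -1)
C = -1
(66 - 1*43) + C*(-35) = (66 - 1*43) - 1*(-35) = (66 - 43) + 35 = 23 + 35 = 58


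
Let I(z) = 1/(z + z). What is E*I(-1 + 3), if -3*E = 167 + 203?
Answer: -185/6 ≈ -30.833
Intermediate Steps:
E = -370/3 (E = -(167 + 203)/3 = -⅓*370 = -370/3 ≈ -123.33)
I(z) = 1/(2*z)
E*I(-1 + 3) = -185/(3*(-1 + 3)) = -185/(3*2) = -370/3*¼ = -185/6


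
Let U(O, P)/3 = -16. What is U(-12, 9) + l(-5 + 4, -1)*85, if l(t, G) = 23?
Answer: 1907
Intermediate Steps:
U(O, P) = -48 (U(O, P) = 3*(-16) = -48)
U(-12, 9) + l(-5 + 4, -1)*85 = -48 + 23*85 = -48 + 1955 = 1907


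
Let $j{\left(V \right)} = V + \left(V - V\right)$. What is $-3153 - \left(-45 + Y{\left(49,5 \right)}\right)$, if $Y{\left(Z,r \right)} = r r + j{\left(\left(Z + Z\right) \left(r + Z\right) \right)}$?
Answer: $-8425$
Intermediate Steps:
$j{\left(V \right)} = V$ ($j{\left(V \right)} = V + 0 = V$)
$Y{\left(Z,r \right)} = r^{2} + 2 Z \left(Z + r\right)$ ($Y{\left(Z,r \right)} = r r + \left(Z + Z\right) \left(r + Z\right) = r^{2} + 2 Z \left(Z + r\right)$)
$-3153 - \left(-45 + Y{\left(49,5 \right)}\right) = -3153 - \left(-45 + \left(5^{2} + 2 \cdot 49 \left(49 + 5\right)\right)\right) = -3153 - \left(-45 + \left(25 + 2 \cdot 49 \cdot 54\right)\right) = -3153 - \left(-45 + \left(25 + 5292\right)\right) = -3153 - \left(-45 + 5317\right) = -3153 - 5272 = -8425$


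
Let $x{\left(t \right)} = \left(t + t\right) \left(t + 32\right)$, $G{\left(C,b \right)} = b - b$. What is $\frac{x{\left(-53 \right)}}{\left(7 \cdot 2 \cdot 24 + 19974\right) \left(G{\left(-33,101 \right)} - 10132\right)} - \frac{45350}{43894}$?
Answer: $- \frac{45746384461}{44277194620} \approx -1.0332$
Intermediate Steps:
$G{\left(C,b \right)} = 0$
$x{\left(t \right)} = 2 t \left(32 + t\right)$
$\frac{x{\left(-53 \right)}}{\left(7 \cdot 2 \cdot 24 + 19974\right) \left(G{\left(-33,101 \right)} - 10132\right)} - \frac{45350}{43894} = \frac{2 \left(-53\right) \left(32 - 53\right)}{\left(7 \cdot 2 \cdot 24 + 19974\right) \left(0 - 10132\right)} - \frac{45350}{43894} = \frac{2 \left(-53\right) \left(-21\right)}{\left(14 \cdot 24 + 19974\right) \left(-10132\right)} - \frac{22675}{21947} = \frac{2226}{\left(336 + 19974\right) \left(-10132\right)} - \frac{22675}{21947} = \frac{2226}{20310 \left(-10132\right)} - \frac{22675}{21947} = \frac{2226}{-205780920} - \frac{22675}{21947} = 2226 \left(- \frac{1}{205780920}\right) - \frac{22675}{21947} = - \frac{371}{34296820} - \frac{22675}{21947} = - \frac{45746384461}{44277194620}$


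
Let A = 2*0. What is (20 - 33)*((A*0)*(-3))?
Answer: 0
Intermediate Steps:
A = 0
(20 - 33)*((A*0)*(-3)) = (20 - 33)*((0*0)*(-3)) = -0*(-3) = -13*0 = 0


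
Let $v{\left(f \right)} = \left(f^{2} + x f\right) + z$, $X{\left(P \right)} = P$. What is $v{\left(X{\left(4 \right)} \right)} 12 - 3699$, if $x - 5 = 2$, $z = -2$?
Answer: $-3195$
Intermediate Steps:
$x = 7$ ($x = 5 + 2 = 7$)
$v{\left(f \right)} = -2 + f^{2} + 7 f$ ($v{\left(f \right)} = \left(f^{2} + 7 f\right) - 2 = -2 + f^{2} + 7 f$)
$v{\left(X{\left(4 \right)} \right)} 12 - 3699 = \left(-2 + 4^{2} + 7 \cdot 4\right) 12 - 3699 = \left(-2 + 16 + 28\right) 12 - 3699 = 42 \cdot 12 - 3699 = 504 - 3699 = -3195$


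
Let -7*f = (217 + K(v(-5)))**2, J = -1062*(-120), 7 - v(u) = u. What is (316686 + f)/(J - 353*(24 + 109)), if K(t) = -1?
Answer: 2170146/563437 ≈ 3.8516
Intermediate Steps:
v(u) = 7 - u
J = 127440
f = -46656/7 (f = -(217 - 1)**2/7 = -1/7*216**2 = -1/7*46656 = -46656/7 ≈ -6665.1)
(316686 + f)/(J - 353*(24 + 109)) = (316686 - 46656/7)/(127440 - 353*(24 + 109)) = 2170146/(7*(127440 - 353*133)) = 2170146/(7*(127440 - 46949)) = (2170146/7)/80491 = (2170146/7)*(1/80491) = 2170146/563437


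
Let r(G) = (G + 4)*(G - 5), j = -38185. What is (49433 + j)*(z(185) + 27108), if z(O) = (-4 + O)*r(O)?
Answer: 69565820544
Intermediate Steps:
r(G) = (-5 + G)*(4 + G) (r(G) = (4 + G)*(-5 + G) = (-5 + G)*(4 + G))
z(O) = (-4 + O)*(-20 + O² - O)
(49433 + j)*(z(185) + 27108) = (49433 - 38185)*(-(-4 + 185)*(20 + 185 - 1*185²) + 27108) = 11248*(-1*181*(20 + 185 - 1*34225) + 27108) = 11248*(-1*181*(20 + 185 - 34225) + 27108) = 11248*(-1*181*(-34020) + 27108) = 11248*(6157620 + 27108) = 11248*6184728 = 69565820544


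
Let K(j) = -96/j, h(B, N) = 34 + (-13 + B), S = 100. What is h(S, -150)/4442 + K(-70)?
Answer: 217451/155470 ≈ 1.3987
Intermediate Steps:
h(B, N) = 21 + B
h(S, -150)/4442 + K(-70) = (21 + 100)/4442 - 96/(-70) = 121*(1/4442) - 96*(-1/70) = 121/4442 + 48/35 = 217451/155470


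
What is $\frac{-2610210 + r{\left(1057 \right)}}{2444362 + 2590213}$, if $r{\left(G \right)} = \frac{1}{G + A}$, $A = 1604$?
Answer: $- \frac{992252687}{1913857725} \approx -0.51846$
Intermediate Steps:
$r{\left(G \right)} = \frac{1}{1604 + G}$ ($r{\left(G \right)} = \frac{1}{G + 1604} = \frac{1}{1604 + G}$)
$\frac{-2610210 + r{\left(1057 \right)}}{2444362 + 2590213} = \frac{-2610210 + \frac{1}{1604 + 1057}}{2444362 + 2590213} = \frac{-2610210 + \frac{1}{2661}}{5034575} = \left(-2610210 + \frac{1}{2661}\right) \frac{1}{5034575} = \left(- \frac{6945768809}{2661}\right) \frac{1}{5034575} = - \frac{992252687}{1913857725}$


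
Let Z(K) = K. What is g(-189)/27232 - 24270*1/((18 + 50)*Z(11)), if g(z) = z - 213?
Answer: -82652667/2546192 ≈ -32.461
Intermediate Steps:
g(z) = -213 + z
g(-189)/27232 - 24270*1/((18 + 50)*Z(11)) = (-213 - 189)/27232 - 24270*1/(11*(18 + 50)) = -402*1/27232 - 24270/(11*68) = -201/13616 - 24270/748 = -201/13616 - 24270*1/748 = -201/13616 - 12135/374 = -82652667/2546192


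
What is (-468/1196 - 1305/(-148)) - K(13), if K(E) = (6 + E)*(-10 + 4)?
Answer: 416739/3404 ≈ 122.43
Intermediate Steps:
K(E) = -36 - 6*E (K(E) = (6 + E)*(-6) = -36 - 6*E)
(-468/1196 - 1305/(-148)) - K(13) = (-468/1196 - 1305/(-148)) - (-36 - 6*13) = (-468*1/1196 - 1305*(-1/148)) - (-36 - 78) = (-9/23 + 1305/148) - (-114) = 28683/3404 - 1*(-114) = 28683/3404 + 114 = 416739/3404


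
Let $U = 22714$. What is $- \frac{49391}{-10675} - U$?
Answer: $- \frac{242422559}{10675} \approx -22709.0$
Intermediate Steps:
$- \frac{49391}{-10675} - U = - \frac{49391}{-10675} - 22714 = \left(-49391\right) \left(- \frac{1}{10675}\right) - 22714 = \frac{49391}{10675} - 22714 = - \frac{242422559}{10675}$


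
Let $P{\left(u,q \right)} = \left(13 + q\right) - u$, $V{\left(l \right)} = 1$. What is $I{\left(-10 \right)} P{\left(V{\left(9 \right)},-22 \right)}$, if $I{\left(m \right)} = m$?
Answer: $100$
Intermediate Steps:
$P{\left(u,q \right)} = 13 + q - u$
$I{\left(-10 \right)} P{\left(V{\left(9 \right)},-22 \right)} = - 10 \left(13 - 22 - 1\right) = \left(-10\right) \left(-10\right) = 100$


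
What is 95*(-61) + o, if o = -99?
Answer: -5894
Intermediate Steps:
95*(-61) + o = 95*(-61) - 99 = -5795 - 99 = -5894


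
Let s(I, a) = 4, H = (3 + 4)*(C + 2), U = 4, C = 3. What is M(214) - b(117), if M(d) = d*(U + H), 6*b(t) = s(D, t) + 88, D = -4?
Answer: 24992/3 ≈ 8330.7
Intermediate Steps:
H = 35 (H = (3 + 4)*(3 + 2) = 7*5 = 35)
b(t) = 46/3 (b(t) = (4 + 88)/6 = (⅙)*92 = 46/3)
M(d) = 39*d (M(d) = d*(4 + 35) = d*39 = 39*d)
M(214) - b(117) = 39*214 - 1*46/3 = 8346 - 46/3 = 24992/3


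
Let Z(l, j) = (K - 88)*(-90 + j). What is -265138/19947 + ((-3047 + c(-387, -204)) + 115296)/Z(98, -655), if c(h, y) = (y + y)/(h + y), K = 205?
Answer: -554878919297/38057778915 ≈ -14.580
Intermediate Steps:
c(h, y) = 2*y/(h + y) (c(h, y) = (2*y)/(h + y) = 2*y/(h + y))
Z(l, j) = -10530 + 117*j (Z(l, j) = (205 - 88)*(-90 + j) = 117*(-90 + j) = -10530 + 117*j)
-265138/19947 + ((-3047 + c(-387, -204)) + 115296)/Z(98, -655) = -265138/19947 + ((-3047 + 2*(-204)/(-387 - 204)) + 115296)/(-10530 + 117*(-655)) = -265138*1/19947 + ((-3047 + 2*(-204)/(-591)) + 115296)/(-10530 - 76635) = -265138/19947 + ((-3047 + 2*(-204)*(-1/591)) + 115296)/(-87165) = -265138/19947 + ((-3047 + 136/197) + 115296)*(-1/87165) = -265138/19947 + (-600123/197 + 115296)*(-1/87165) = -265138/19947 + (22113189/197)*(-1/87165) = -265138/19947 - 2457021/1907945 = -554878919297/38057778915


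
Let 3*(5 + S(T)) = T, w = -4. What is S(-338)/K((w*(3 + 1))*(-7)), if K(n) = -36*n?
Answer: 353/12096 ≈ 0.029183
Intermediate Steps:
S(T) = -5 + T/3
S(-338)/K((w*(3 + 1))*(-7)) = (-5 + (⅓)*(-338))/((-36*(-4*(3 + 1))*(-7))) = (-5 - 338/3)/((-36*(-4*4)*(-7))) = -353/(3*((-(-576)*(-7)))) = -353/(3*((-36*112))) = -353/3/(-4032) = -353/3*(-1/4032) = 353/12096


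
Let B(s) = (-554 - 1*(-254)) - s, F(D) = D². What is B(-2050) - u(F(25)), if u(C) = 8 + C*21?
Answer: -11383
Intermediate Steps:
B(s) = -300 - s (B(s) = (-554 + 254) - s = -300 - s)
u(C) = 8 + 21*C
B(-2050) - u(F(25)) = (-300 - 1*(-2050)) - (8 + 21*25²) = (-300 + 2050) - (8 + 21*625) = 1750 - (8 + 13125) = 1750 - 1*13133 = 1750 - 13133 = -11383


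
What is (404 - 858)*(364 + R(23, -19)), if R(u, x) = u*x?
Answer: 33142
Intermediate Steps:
(404 - 858)*(364 + R(23, -19)) = (404 - 858)*(364 + 23*(-19)) = -454*(364 - 437) = -454*(-73) = 33142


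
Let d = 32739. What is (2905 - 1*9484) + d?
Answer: 26160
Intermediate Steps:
(2905 - 1*9484) + d = (2905 - 1*9484) + 32739 = (2905 - 9484) + 32739 = -6579 + 32739 = 26160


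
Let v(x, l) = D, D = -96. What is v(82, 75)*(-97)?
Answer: 9312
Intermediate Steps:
v(x, l) = -96
v(82, 75)*(-97) = -96*(-97) = 9312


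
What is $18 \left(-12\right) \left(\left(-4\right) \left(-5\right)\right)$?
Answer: $-4320$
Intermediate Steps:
$18 \left(-12\right) \left(\left(-4\right) \left(-5\right)\right) = \left(-216\right) 20 = -4320$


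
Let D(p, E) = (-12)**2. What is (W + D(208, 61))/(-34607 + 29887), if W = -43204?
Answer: 2153/236 ≈ 9.1229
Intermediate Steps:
D(p, E) = 144
(W + D(208, 61))/(-34607 + 29887) = (-43204 + 144)/(-34607 + 29887) = -43060/(-4720) = -43060*(-1/4720) = 2153/236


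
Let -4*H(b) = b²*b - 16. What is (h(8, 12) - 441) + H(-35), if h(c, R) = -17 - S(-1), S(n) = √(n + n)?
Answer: 41059/4 - I*√2 ≈ 10265.0 - 1.4142*I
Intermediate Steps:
S(n) = √2*√n (S(n) = √(2*n) = √2*√n)
h(c, R) = -17 - I*√2 (h(c, R) = -17 - √2*√(-1) = -17 - √2*I = -17 - I*√2)
H(b) = 4 - b³/4 (H(b) = -(b²*b - 16)/4 = -(b³ - 16)/4 = -(-16 + b³)/4 = 4 - b³/4)
(h(8, 12) - 441) + H(-35) = ((-17 - I*√2) - 441) + (4 - ¼*(-35)³) = (-458 - I*√2) + (4 - ¼*(-42875)) = (-458 - I*√2) + (4 + 42875/4) = (-458 - I*√2) + 42891/4 = 41059/4 - I*√2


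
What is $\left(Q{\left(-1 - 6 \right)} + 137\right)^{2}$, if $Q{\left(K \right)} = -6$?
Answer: $17161$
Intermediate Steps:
$\left(Q{\left(-1 - 6 \right)} + 137\right)^{2} = \left(-6 + 137\right)^{2} = 131^{2} = 17161$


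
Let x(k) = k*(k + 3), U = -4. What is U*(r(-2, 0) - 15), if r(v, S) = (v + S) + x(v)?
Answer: 76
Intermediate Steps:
x(k) = k*(3 + k)
r(v, S) = S + v + v*(3 + v) (r(v, S) = (v + S) + v*(3 + v) = (S + v) + v*(3 + v) = S + v + v*(3 + v))
U*(r(-2, 0) - 15) = -4*((0 - 2 - 2*(3 - 2)) - 15) = -4*((0 - 2 - 2*1) - 15) = -4*((0 - 2 - 2) - 15) = -4*(-4 - 15) = -4*(-19) = 76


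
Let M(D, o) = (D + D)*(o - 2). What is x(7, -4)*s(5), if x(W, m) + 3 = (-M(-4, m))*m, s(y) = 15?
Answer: 2835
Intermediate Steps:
M(D, o) = 2*D*(-2 + o) (M(D, o) = (2*D)*(-2 + o) = 2*D*(-2 + o))
x(W, m) = -3 + m*(-16 + 8*m) (x(W, m) = -3 + (-2*(-4)*(-2 + m))*m = -3 + (-(16 - 8*m))*m = -3 + (-16 + 8*m)*m = -3 + m*(-16 + 8*m))
x(7, -4)*s(5) = (-3 + 8*(-4)*(-2 - 4))*15 = (-3 + 8*(-4)*(-6))*15 = (-3 + 192)*15 = 189*15 = 2835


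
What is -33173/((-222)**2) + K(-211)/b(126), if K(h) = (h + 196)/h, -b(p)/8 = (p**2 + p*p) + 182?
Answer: -447044442419/664158478032 ≈ -0.67310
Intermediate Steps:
b(p) = -1456 - 16*p**2 (b(p) = -8*((p**2 + p*p) + 182) = -8*((p**2 + p**2) + 182) = -8*(2*p**2 + 182) = -8*(182 + 2*p**2) = -1456 - 16*p**2)
K(h) = (196 + h)/h
-33173/((-222)**2) + K(-211)/b(126) = -33173/((-222)**2) + ((196 - 211)/(-211))/(-1456 - 16*126**2) = -33173/49284 + (-1/211*(-15))/(-1456 - 16*15876) = -33173*1/49284 + 15/(211*(-1456 - 254016)) = -33173/49284 + (15/211)/(-255472) = -33173/49284 + (15/211)*(-1/255472) = -33173/49284 - 15/53904592 = -447044442419/664158478032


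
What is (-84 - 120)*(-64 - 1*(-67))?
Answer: -612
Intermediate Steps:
(-84 - 120)*(-64 - 1*(-67)) = -204*(-64 + 67) = -204*3 = -612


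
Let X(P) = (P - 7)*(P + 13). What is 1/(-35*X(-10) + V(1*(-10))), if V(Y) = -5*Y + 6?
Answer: 1/1841 ≈ 0.00054318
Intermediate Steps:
V(Y) = 6 - 5*Y
X(P) = (-7 + P)*(13 + P)
1/(-35*X(-10) + V(1*(-10))) = 1/(-35*(-91 + (-10)² + 6*(-10)) + (6 - 5*(-10))) = 1/(-35*(-91 + 100 - 60) + (6 - 5*(-10))) = 1/(-35*(-51) + (6 + 50)) = 1/(1785 + 56) = 1/1841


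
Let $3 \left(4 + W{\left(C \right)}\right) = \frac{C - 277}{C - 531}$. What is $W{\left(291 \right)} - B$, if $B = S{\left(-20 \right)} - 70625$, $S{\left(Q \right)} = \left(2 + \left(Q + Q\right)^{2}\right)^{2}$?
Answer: $- \frac{898481887}{360} \approx -2.4958 \cdot 10^{6}$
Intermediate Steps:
$W{\left(C \right)} = -4 + \frac{-277 + C}{3 \left(-531 + C\right)}$ ($W{\left(C \right)} = -4 + \frac{\left(C - 277\right) \frac{1}{C - 531}}{3} = -4 + \frac{\left(-277 + C\right) \frac{1}{-531 + C}}{3} = -4 + \frac{\frac{1}{-531 + C} \left(-277 + C\right)}{3} = -4 + \frac{-277 + C}{3 \left(-531 + C\right)}$)
$S{\left(Q \right)} = \left(2 + 4 Q^{2}\right)^{2}$ ($S{\left(Q \right)} = \left(2 + \left(2 Q\right)^{2}\right)^{2} = \left(2 + 4 Q^{2}\right)^{2}$)
$B = 2495779$ ($B = 4 \left(1 + 2 \left(-20\right)^{2}\right)^{2} - 70625 = 4 \left(1 + 2 \cdot 400\right)^{2} - 70625 = 4 \left(1 + 800\right)^{2} - 70625 = 4 \cdot 801^{2} - 70625 = 4 \cdot 641601 - 70625 = 2566404 - 70625 = 2495779$)
$W{\left(291 \right)} - B = \frac{6095 - 3201}{3 \left(-531 + 291\right)} - 2495779 = \frac{6095 - 3201}{3 \left(-240\right)} - 2495779 = \frac{1}{3} \left(- \frac{1}{240}\right) 2894 - 2495779 = - \frac{1447}{360} - 2495779 = - \frac{898481887}{360}$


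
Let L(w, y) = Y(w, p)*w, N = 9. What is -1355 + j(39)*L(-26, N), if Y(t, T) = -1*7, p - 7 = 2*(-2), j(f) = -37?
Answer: -8089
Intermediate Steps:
p = 3 (p = 7 + 2*(-2) = 7 - 4 = 3)
Y(t, T) = -7
L(w, y) = -7*w
-1355 + j(39)*L(-26, N) = -1355 - (-259)*(-26) = -1355 - 37*182 = -1355 - 6734 = -8089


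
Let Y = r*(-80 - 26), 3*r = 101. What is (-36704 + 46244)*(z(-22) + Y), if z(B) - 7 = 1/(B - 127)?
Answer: -5062776240/149 ≈ -3.3978e+7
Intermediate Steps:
r = 101/3 (r = (1/3)*101 = 101/3 ≈ 33.667)
Y = -10706/3 (Y = 101*(-80 - 26)/3 = (101/3)*(-106) = -10706/3 ≈ -3568.7)
z(B) = 7 + 1/(-127 + B) (z(B) = 7 + 1/(B - 127) = 7 + 1/(-127 + B))
(-36704 + 46244)*(z(-22) + Y) = (-36704 + 46244)*((-888 + 7*(-22))/(-127 - 22) - 10706/3) = 9540*((-888 - 154)/(-149) - 10706/3) = 9540*(-1/149*(-1042) - 10706/3) = 9540*(1042/149 - 10706/3) = 9540*(-1592068/447) = -5062776240/149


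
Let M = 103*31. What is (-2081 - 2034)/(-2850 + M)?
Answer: -4115/343 ≈ -11.997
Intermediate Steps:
M = 3193
(-2081 - 2034)/(-2850 + M) = (-2081 - 2034)/(-2850 + 3193) = -4115/343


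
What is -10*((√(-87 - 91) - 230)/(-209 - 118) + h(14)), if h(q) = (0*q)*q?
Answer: -2300/327 + 10*I*√178/327 ≈ -7.0336 + 0.408*I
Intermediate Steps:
h(q) = 0 (h(q) = 0*q = 0)
-10*((√(-87 - 91) - 230)/(-209 - 118) + h(14)) = -10*((√(-87 - 91) - 230)/(-209 - 118) + 0) = -10*((√(-178) - 230)/(-327) + 0) = -10*((I*√178 - 230)*(-1/327) + 0) = -10*((-230 + I*√178)*(-1/327) + 0) = -10*((230/327 - I*√178/327) + 0) = -10*(230/327 - I*√178/327) = -2300/327 + 10*I*√178/327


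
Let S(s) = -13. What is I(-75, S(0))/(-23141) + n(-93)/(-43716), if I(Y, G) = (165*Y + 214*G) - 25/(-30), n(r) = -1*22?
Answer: 165769021/252907989 ≈ 0.65545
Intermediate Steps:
n(r) = -22
I(Y, G) = ⅚ + 165*Y + 214*G (I(Y, G) = (165*Y + 214*G) - 25*(-1/30) = (165*Y + 214*G) + ⅚ = ⅚ + 165*Y + 214*G)
I(-75, S(0))/(-23141) + n(-93)/(-43716) = (⅚ + 165*(-75) + 214*(-13))/(-23141) - 22/(-43716) = (⅚ - 12375 - 2782)*(-1/23141) - 22*(-1/43716) = -90937/6*(-1/23141) + 11/21858 = 90937/138846 + 11/21858 = 165769021/252907989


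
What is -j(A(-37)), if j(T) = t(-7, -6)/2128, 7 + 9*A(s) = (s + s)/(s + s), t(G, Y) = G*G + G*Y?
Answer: -13/304 ≈ -0.042763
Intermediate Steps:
t(G, Y) = G**2 + G*Y
A(s) = -2/3 (A(s) = -7/9 + ((s + s)/(s + s))/9 = -7/9 + ((2*s)/((2*s)))/9 = -7/9 + ((2*s)*(1/(2*s)))/9 = -7/9 + (1/9)*1 = -7/9 + 1/9 = -2/3)
j(T) = 13/304 (j(T) = -7*(-7 - 6)/2128 = -7*(-13)*(1/2128) = 91*(1/2128) = 13/304)
-j(A(-37)) = -1*13/304 = -13/304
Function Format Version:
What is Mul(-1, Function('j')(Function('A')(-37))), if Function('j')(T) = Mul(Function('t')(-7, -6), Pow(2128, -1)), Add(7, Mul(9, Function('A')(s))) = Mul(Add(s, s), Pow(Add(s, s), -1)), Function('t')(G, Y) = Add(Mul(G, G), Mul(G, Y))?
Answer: Rational(-13, 304) ≈ -0.042763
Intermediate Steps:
Function('t')(G, Y) = Add(Pow(G, 2), Mul(G, Y))
Function('A')(s) = Rational(-2, 3) (Function('A')(s) = Add(Rational(-7, 9), Mul(Rational(1, 9), Mul(Add(s, s), Pow(Add(s, s), -1)))) = Add(Rational(-7, 9), Mul(Rational(1, 9), Mul(Mul(2, s), Pow(Mul(2, s), -1)))) = Add(Rational(-7, 9), Mul(Rational(1, 9), Mul(Mul(2, s), Mul(Rational(1, 2), Pow(s, -1))))) = Add(Rational(-7, 9), Mul(Rational(1, 9), 1)) = Add(Rational(-7, 9), Rational(1, 9)) = Rational(-2, 3))
Function('j')(T) = Rational(13, 304) (Function('j')(T) = Mul(Mul(-7, Add(-7, -6)), Pow(2128, -1)) = Mul(Mul(-7, -13), Rational(1, 2128)) = Mul(91, Rational(1, 2128)) = Rational(13, 304))
Mul(-1, Function('j')(Function('A')(-37))) = Mul(-1, Rational(13, 304)) = Rational(-13, 304)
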